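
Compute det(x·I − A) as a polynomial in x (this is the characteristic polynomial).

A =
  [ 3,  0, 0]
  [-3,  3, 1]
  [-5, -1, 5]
x^3 - 11*x^2 + 40*x - 48

Expanding det(x·I − A) (e.g. by cofactor expansion or by noting that A is similar to its Jordan form J, which has the same characteristic polynomial as A) gives
  χ_A(x) = x^3 - 11*x^2 + 40*x - 48
which factors as (x - 4)^2*(x - 3). The eigenvalues (with algebraic multiplicities) are λ = 3 with multiplicity 1, λ = 4 with multiplicity 2.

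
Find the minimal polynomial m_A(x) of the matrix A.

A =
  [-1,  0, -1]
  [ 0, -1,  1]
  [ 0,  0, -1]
x^2 + 2*x + 1

The characteristic polynomial is χ_A(x) = (x + 1)^3, so the eigenvalues are known. The minimal polynomial is
  m_A(x) = Π_λ (x − λ)^{k_λ}
where k_λ is the size of the *largest* Jordan block for λ (equivalently, the smallest k with (A − λI)^k v = 0 for every generalised eigenvector v of λ).

  λ = -1: largest Jordan block has size 2, contributing (x + 1)^2

So m_A(x) = (x + 1)^2 = x^2 + 2*x + 1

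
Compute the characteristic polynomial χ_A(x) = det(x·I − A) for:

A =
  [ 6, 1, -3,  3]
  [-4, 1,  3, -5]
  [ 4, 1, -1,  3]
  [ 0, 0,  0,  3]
x^4 - 9*x^3 + 30*x^2 - 44*x + 24

Expanding det(x·I − A) (e.g. by cofactor expansion or by noting that A is similar to its Jordan form J, which has the same characteristic polynomial as A) gives
  χ_A(x) = x^4 - 9*x^3 + 30*x^2 - 44*x + 24
which factors as (x - 3)*(x - 2)^3. The eigenvalues (with algebraic multiplicities) are λ = 2 with multiplicity 3, λ = 3 with multiplicity 1.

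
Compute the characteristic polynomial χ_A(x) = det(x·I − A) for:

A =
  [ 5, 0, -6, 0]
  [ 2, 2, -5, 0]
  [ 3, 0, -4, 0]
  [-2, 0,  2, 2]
x^4 - 5*x^3 + 6*x^2 + 4*x - 8

Expanding det(x·I − A) (e.g. by cofactor expansion or by noting that A is similar to its Jordan form J, which has the same characteristic polynomial as A) gives
  χ_A(x) = x^4 - 5*x^3 + 6*x^2 + 4*x - 8
which factors as (x - 2)^3*(x + 1). The eigenvalues (with algebraic multiplicities) are λ = -1 with multiplicity 1, λ = 2 with multiplicity 3.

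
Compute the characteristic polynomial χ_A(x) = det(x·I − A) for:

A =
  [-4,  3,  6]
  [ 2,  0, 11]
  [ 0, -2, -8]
x^3 + 12*x^2 + 48*x + 64

Expanding det(x·I − A) (e.g. by cofactor expansion or by noting that A is similar to its Jordan form J, which has the same characteristic polynomial as A) gives
  χ_A(x) = x^3 + 12*x^2 + 48*x + 64
which factors as (x + 4)^3. The eigenvalues (with algebraic multiplicities) are λ = -4 with multiplicity 3.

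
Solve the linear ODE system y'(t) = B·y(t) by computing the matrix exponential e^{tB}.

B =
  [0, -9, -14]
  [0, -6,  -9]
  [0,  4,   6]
e^{tB} =
  [1, -t^2 - 9*t, -3*t^2/2 - 14*t]
  [0, 1 - 6*t, -9*t]
  [0, 4*t, 6*t + 1]

Strategy: write B = P · J · P⁻¹ where J is a Jordan canonical form, so e^{tB} = P · e^{tJ} · P⁻¹, and e^{tJ} can be computed block-by-block.

B has Jordan form
J =
  [0, 1, 0]
  [0, 0, 1]
  [0, 0, 0]
(up to reordering of blocks).

Per-block formulas:
  For a 3×3 Jordan block J_3(0): exp(t · J_3(0)) = e^(0t)·(I + t·N + (t^2/2)·N^2), where N is the 3×3 nilpotent shift.

After assembling e^{tJ} and conjugating by P, we get:

e^{tB} =
  [1, -t^2 - 9*t, -3*t^2/2 - 14*t]
  [0, 1 - 6*t, -9*t]
  [0, 4*t, 6*t + 1]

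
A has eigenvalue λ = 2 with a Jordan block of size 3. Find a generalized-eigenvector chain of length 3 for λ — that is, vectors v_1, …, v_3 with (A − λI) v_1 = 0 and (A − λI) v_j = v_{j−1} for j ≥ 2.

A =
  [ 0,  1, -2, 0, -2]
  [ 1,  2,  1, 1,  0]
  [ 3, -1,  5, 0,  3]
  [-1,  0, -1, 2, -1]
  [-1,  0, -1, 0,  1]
A Jordan chain for λ = 2 of length 3:
v_1 = (1, 0, -1, 0, 0)ᵀ
v_2 = (-2, 1, 3, -1, -1)ᵀ
v_3 = (1, 0, 0, 0, 0)ᵀ

Let N = A − (2)·I. We want v_3 with N^3 v_3 = 0 but N^2 v_3 ≠ 0; then v_{j-1} := N · v_j for j = 3, …, 2.

Pick v_3 = (1, 0, 0, 0, 0)ᵀ.
Then v_2 = N · v_3 = (-2, 1, 3, -1, -1)ᵀ.
Then v_1 = N · v_2 = (1, 0, -1, 0, 0)ᵀ.

Sanity check: (A − (2)·I) v_1 = (0, 0, 0, 0, 0)ᵀ = 0. ✓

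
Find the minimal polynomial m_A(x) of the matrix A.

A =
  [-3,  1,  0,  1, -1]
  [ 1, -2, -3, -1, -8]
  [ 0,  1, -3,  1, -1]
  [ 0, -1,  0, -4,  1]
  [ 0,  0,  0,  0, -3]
x^3 + 9*x^2 + 27*x + 27

The characteristic polynomial is χ_A(x) = (x + 3)^5, so the eigenvalues are known. The minimal polynomial is
  m_A(x) = Π_λ (x − λ)^{k_λ}
where k_λ is the size of the *largest* Jordan block for λ (equivalently, the smallest k with (A − λI)^k v = 0 for every generalised eigenvector v of λ).

  λ = -3: largest Jordan block has size 3, contributing (x + 3)^3

So m_A(x) = (x + 3)^3 = x^3 + 9*x^2 + 27*x + 27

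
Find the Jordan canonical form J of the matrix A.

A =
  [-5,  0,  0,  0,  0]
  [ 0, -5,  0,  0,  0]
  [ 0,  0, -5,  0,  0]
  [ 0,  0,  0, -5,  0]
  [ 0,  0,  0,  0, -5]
J_1(-5) ⊕ J_1(-5) ⊕ J_1(-5) ⊕ J_1(-5) ⊕ J_1(-5)

The characteristic polynomial is
  det(x·I − A) = x^5 + 25*x^4 + 250*x^3 + 1250*x^2 + 3125*x + 3125 = (x + 5)^5

Eigenvalues and multiplicities (the geometric multiplicity of λ is n − rank(A − λI), which equals the number of Jordan blocks for λ):
  λ = -5: algebraic multiplicity = 5, geometric multiplicity = 5

Determining the block sizes for each eigenvalue:
  λ = -5: gm = am = 5, so every block has size 1 → block sizes [1, 1, 1, 1, 1]

Assembling the blocks gives a Jordan form
J =
  [-5,  0,  0,  0,  0]
  [ 0, -5,  0,  0,  0]
  [ 0,  0, -5,  0,  0]
  [ 0,  0,  0, -5,  0]
  [ 0,  0,  0,  0, -5]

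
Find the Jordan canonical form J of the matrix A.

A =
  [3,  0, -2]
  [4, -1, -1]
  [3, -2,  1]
J_3(1)

The characteristic polynomial is
  det(x·I − A) = x^3 - 3*x^2 + 3*x - 1 = (x - 1)^3

Eigenvalues and multiplicities (the geometric multiplicity of λ is n − rank(A − λI), which equals the number of Jordan blocks for λ):
  λ = 1: algebraic multiplicity = 3, geometric multiplicity = 1

Determining the block sizes for each eigenvalue:
  λ = 1: one block (gm = 1), so the single block has size am = 3 → block sizes [3]

Assembling the blocks gives a Jordan form
J =
  [1, 1, 0]
  [0, 1, 1]
  [0, 0, 1]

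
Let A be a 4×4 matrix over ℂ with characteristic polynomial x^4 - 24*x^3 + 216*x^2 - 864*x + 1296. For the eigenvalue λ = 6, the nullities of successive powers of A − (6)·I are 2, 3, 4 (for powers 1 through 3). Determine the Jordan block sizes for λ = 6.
Block sizes for λ = 6: [3, 1]

From the dimensions of kernels of powers, the number of Jordan blocks of size at least j is d_j − d_{j−1} where d_j = dim ker(N^j) (with d_0 = 0). Computing the differences gives [2, 1, 1].
The number of blocks of size exactly k is (#blocks of size ≥ k) − (#blocks of size ≥ k + 1), so the partition is: 1 block(s) of size 1, 1 block(s) of size 3.
In nonincreasing order the block sizes are [3, 1].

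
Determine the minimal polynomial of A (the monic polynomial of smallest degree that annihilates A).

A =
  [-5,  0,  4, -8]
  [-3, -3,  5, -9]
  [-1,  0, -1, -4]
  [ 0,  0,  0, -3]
x^3 + 9*x^2 + 27*x + 27

The characteristic polynomial is χ_A(x) = (x + 3)^4, so the eigenvalues are known. The minimal polynomial is
  m_A(x) = Π_λ (x − λ)^{k_λ}
where k_λ is the size of the *largest* Jordan block for λ (equivalently, the smallest k with (A − λI)^k v = 0 for every generalised eigenvector v of λ).

  λ = -3: largest Jordan block has size 3, contributing (x + 3)^3

So m_A(x) = (x + 3)^3 = x^3 + 9*x^2 + 27*x + 27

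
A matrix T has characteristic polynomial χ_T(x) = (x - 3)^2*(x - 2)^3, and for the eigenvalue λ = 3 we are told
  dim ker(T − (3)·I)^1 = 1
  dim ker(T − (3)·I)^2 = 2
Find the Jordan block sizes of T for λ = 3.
Block sizes for λ = 3: [2]

From the dimensions of kernels of powers, the number of Jordan blocks of size at least j is d_j − d_{j−1} where d_j = dim ker(N^j) (with d_0 = 0). Computing the differences gives [1, 1].
The number of blocks of size exactly k is (#blocks of size ≥ k) − (#blocks of size ≥ k + 1), so the partition is: 1 block(s) of size 2.
In nonincreasing order the block sizes are [2].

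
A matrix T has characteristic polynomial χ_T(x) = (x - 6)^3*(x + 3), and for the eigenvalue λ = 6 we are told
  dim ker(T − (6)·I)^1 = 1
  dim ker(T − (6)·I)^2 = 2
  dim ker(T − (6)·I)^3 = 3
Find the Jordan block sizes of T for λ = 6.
Block sizes for λ = 6: [3]

From the dimensions of kernels of powers, the number of Jordan blocks of size at least j is d_j − d_{j−1} where d_j = dim ker(N^j) (with d_0 = 0). Computing the differences gives [1, 1, 1].
The number of blocks of size exactly k is (#blocks of size ≥ k) − (#blocks of size ≥ k + 1), so the partition is: 1 block(s) of size 3.
In nonincreasing order the block sizes are [3].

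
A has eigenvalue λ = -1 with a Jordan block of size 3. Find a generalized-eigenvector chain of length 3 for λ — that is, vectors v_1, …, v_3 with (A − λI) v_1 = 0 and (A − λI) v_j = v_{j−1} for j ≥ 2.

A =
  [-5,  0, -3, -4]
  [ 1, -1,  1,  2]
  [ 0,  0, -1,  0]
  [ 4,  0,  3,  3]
A Jordan chain for λ = -1 of length 3:
v_1 = (0, 4, 0, 0)ᵀ
v_2 = (-4, 1, 0, 4)ᵀ
v_3 = (1, 0, 0, 0)ᵀ

Let N = A − (-1)·I. We want v_3 with N^3 v_3 = 0 but N^2 v_3 ≠ 0; then v_{j-1} := N · v_j for j = 3, …, 2.

Pick v_3 = (1, 0, 0, 0)ᵀ.
Then v_2 = N · v_3 = (-4, 1, 0, 4)ᵀ.
Then v_1 = N · v_2 = (0, 4, 0, 0)ᵀ.

Sanity check: (A − (-1)·I) v_1 = (0, 0, 0, 0)ᵀ = 0. ✓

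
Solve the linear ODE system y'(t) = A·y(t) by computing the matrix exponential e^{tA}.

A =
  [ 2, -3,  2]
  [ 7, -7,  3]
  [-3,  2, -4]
e^{tA} =
  [-t^2*exp(-3*t) + 5*t*exp(-3*t) + exp(-3*t), t^2*exp(-3*t)/2 - 3*t*exp(-3*t), -t^2*exp(-3*t)/2 + 2*t*exp(-3*t)]
  [-t^2*exp(-3*t) + 7*t*exp(-3*t), t^2*exp(-3*t)/2 - 4*t*exp(-3*t) + exp(-3*t), -t^2*exp(-3*t)/2 + 3*t*exp(-3*t)]
  [t^2*exp(-3*t) - 3*t*exp(-3*t), -t^2*exp(-3*t)/2 + 2*t*exp(-3*t), t^2*exp(-3*t)/2 - t*exp(-3*t) + exp(-3*t)]

Strategy: write A = P · J · P⁻¹ where J is a Jordan canonical form, so e^{tA} = P · e^{tJ} · P⁻¹, and e^{tJ} can be computed block-by-block.

A has Jordan form
J =
  [-3,  1,  0]
  [ 0, -3,  1]
  [ 0,  0, -3]
(up to reordering of blocks).

Per-block formulas:
  For a 3×3 Jordan block J_3(-3): exp(t · J_3(-3)) = e^(-3t)·(I + t·N + (t^2/2)·N^2), where N is the 3×3 nilpotent shift.

After assembling e^{tJ} and conjugating by P, we get:

e^{tA} =
  [-t^2*exp(-3*t) + 5*t*exp(-3*t) + exp(-3*t), t^2*exp(-3*t)/2 - 3*t*exp(-3*t), -t^2*exp(-3*t)/2 + 2*t*exp(-3*t)]
  [-t^2*exp(-3*t) + 7*t*exp(-3*t), t^2*exp(-3*t)/2 - 4*t*exp(-3*t) + exp(-3*t), -t^2*exp(-3*t)/2 + 3*t*exp(-3*t)]
  [t^2*exp(-3*t) - 3*t*exp(-3*t), -t^2*exp(-3*t)/2 + 2*t*exp(-3*t), t^2*exp(-3*t)/2 - t*exp(-3*t) + exp(-3*t)]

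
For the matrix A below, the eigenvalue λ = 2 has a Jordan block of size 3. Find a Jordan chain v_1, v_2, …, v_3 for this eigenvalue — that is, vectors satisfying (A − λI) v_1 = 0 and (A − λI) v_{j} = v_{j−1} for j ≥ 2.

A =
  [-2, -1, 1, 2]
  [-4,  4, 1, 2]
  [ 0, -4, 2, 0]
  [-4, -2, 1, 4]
A Jordan chain for λ = 2 of length 3:
v_1 = (12, 0, 16, 16)ᵀ
v_2 = (-4, -4, 0, -4)ᵀ
v_3 = (1, 0, 0, 0)ᵀ

Let N = A − (2)·I. We want v_3 with N^3 v_3 = 0 but N^2 v_3 ≠ 0; then v_{j-1} := N · v_j for j = 3, …, 2.

Pick v_3 = (1, 0, 0, 0)ᵀ.
Then v_2 = N · v_3 = (-4, -4, 0, -4)ᵀ.
Then v_1 = N · v_2 = (12, 0, 16, 16)ᵀ.

Sanity check: (A − (2)·I) v_1 = (0, 0, 0, 0)ᵀ = 0. ✓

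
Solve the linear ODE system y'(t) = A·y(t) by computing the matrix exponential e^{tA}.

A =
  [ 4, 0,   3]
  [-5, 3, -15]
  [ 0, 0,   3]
e^{tA} =
  [exp(4*t), 0, 3*exp(4*t) - 3*exp(3*t)]
  [-5*exp(4*t) + 5*exp(3*t), exp(3*t), -15*exp(4*t) + 15*exp(3*t)]
  [0, 0, exp(3*t)]

Strategy: write A = P · J · P⁻¹ where J is a Jordan canonical form, so e^{tA} = P · e^{tJ} · P⁻¹, and e^{tJ} can be computed block-by-block.

A has Jordan form
J =
  [3, 0, 0]
  [0, 3, 0]
  [0, 0, 4]
(up to reordering of blocks).

Per-block formulas:
  For a 1×1 block at λ = 3: exp(t · [3]) = [e^(3t)].
  For a 1×1 block at λ = 4: exp(t · [4]) = [e^(4t)].

After assembling e^{tJ} and conjugating by P, we get:

e^{tA} =
  [exp(4*t), 0, 3*exp(4*t) - 3*exp(3*t)]
  [-5*exp(4*t) + 5*exp(3*t), exp(3*t), -15*exp(4*t) + 15*exp(3*t)]
  [0, 0, exp(3*t)]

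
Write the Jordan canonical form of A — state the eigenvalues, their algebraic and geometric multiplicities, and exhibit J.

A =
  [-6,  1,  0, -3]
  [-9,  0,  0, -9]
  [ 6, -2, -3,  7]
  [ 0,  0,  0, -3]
J_2(-3) ⊕ J_2(-3)

The characteristic polynomial is
  det(x·I − A) = x^4 + 12*x^3 + 54*x^2 + 108*x + 81 = (x + 3)^4

Eigenvalues and multiplicities (the geometric multiplicity of λ is n − rank(A − λI), which equals the number of Jordan blocks for λ):
  λ = -3: algebraic multiplicity = 4, geometric multiplicity = 2

Determining the block sizes for each eigenvalue:
  λ = -3: with am = 4 and gm = 2, the partition is not yet determined (e.g. several partitions of 4 into 2 parts exist). Let N = A − (-3)·I. Computing rank(N^1) = 2, rank(N^2) = 0; the number of blocks of size ≥ j is rank(N^{j−1}) − rank(N^j), giving [2, 2]. So we have 2 block(s) of size 2 → block sizes [2, 2]

Assembling the blocks gives a Jordan form
J =
  [-3,  1,  0,  0]
  [ 0, -3,  0,  0]
  [ 0,  0, -3,  1]
  [ 0,  0,  0, -3]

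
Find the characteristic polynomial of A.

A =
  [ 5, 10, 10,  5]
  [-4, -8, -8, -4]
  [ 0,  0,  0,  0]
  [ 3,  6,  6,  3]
x^4

Expanding det(x·I − A) (e.g. by cofactor expansion or by noting that A is similar to its Jordan form J, which has the same characteristic polynomial as A) gives
  χ_A(x) = x^4
which factors as x^4. The eigenvalues (with algebraic multiplicities) are λ = 0 with multiplicity 4.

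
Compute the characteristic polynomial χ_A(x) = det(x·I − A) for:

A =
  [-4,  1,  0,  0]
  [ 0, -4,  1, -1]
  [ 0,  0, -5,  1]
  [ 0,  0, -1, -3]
x^4 + 16*x^3 + 96*x^2 + 256*x + 256

Expanding det(x·I − A) (e.g. by cofactor expansion or by noting that A is similar to its Jordan form J, which has the same characteristic polynomial as A) gives
  χ_A(x) = x^4 + 16*x^3 + 96*x^2 + 256*x + 256
which factors as (x + 4)^4. The eigenvalues (with algebraic multiplicities) are λ = -4 with multiplicity 4.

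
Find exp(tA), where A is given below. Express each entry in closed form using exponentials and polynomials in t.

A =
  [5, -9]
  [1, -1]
e^{tA} =
  [3*t*exp(2*t) + exp(2*t), -9*t*exp(2*t)]
  [t*exp(2*t), -3*t*exp(2*t) + exp(2*t)]

Strategy: write A = P · J · P⁻¹ where J is a Jordan canonical form, so e^{tA} = P · e^{tJ} · P⁻¹, and e^{tJ} can be computed block-by-block.

A has Jordan form
J =
  [2, 1]
  [0, 2]
(up to reordering of blocks).

Per-block formulas:
  For a 2×2 Jordan block J_2(2): exp(t · J_2(2)) = e^(2t)·(I + t·N), where N is the 2×2 nilpotent shift.

After assembling e^{tJ} and conjugating by P, we get:

e^{tA} =
  [3*t*exp(2*t) + exp(2*t), -9*t*exp(2*t)]
  [t*exp(2*t), -3*t*exp(2*t) + exp(2*t)]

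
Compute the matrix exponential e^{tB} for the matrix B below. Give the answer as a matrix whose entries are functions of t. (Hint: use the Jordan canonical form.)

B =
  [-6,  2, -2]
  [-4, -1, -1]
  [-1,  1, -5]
e^{tB} =
  [-t^2*exp(-4*t) - 2*t*exp(-4*t) + exp(-4*t), 2*t*exp(-4*t), 2*t^2*exp(-4*t) - 2*t*exp(-4*t)]
  [-3*t^2*exp(-4*t)/2 - 4*t*exp(-4*t), 3*t*exp(-4*t) + exp(-4*t), 3*t^2*exp(-4*t) - t*exp(-4*t)]
  [-t^2*exp(-4*t)/2 - t*exp(-4*t), t*exp(-4*t), t^2*exp(-4*t) - t*exp(-4*t) + exp(-4*t)]

Strategy: write B = P · J · P⁻¹ where J is a Jordan canonical form, so e^{tB} = P · e^{tJ} · P⁻¹, and e^{tJ} can be computed block-by-block.

B has Jordan form
J =
  [-4,  1,  0]
  [ 0, -4,  1]
  [ 0,  0, -4]
(up to reordering of blocks).

Per-block formulas:
  For a 3×3 Jordan block J_3(-4): exp(t · J_3(-4)) = e^(-4t)·(I + t·N + (t^2/2)·N^2), where N is the 3×3 nilpotent shift.

After assembling e^{tJ} and conjugating by P, we get:

e^{tB} =
  [-t^2*exp(-4*t) - 2*t*exp(-4*t) + exp(-4*t), 2*t*exp(-4*t), 2*t^2*exp(-4*t) - 2*t*exp(-4*t)]
  [-3*t^2*exp(-4*t)/2 - 4*t*exp(-4*t), 3*t*exp(-4*t) + exp(-4*t), 3*t^2*exp(-4*t) - t*exp(-4*t)]
  [-t^2*exp(-4*t)/2 - t*exp(-4*t), t*exp(-4*t), t^2*exp(-4*t) - t*exp(-4*t) + exp(-4*t)]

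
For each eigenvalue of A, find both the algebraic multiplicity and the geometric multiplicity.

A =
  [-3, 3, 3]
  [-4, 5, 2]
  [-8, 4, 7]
λ = 3: alg = 3, geom = 2

Step 1 — factor the characteristic polynomial to read off the algebraic multiplicities:
  χ_A(x) = (x - 3)^3

Step 2 — compute geometric multiplicities via the rank-nullity identity g(λ) = n − rank(A − λI):
  rank(A − (3)·I) = 1, so dim ker(A − (3)·I) = n − 1 = 2

Summary:
  λ = 3: algebraic multiplicity = 3, geometric multiplicity = 2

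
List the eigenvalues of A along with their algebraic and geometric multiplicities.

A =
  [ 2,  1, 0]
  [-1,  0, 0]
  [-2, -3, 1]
λ = 1: alg = 3, geom = 1

Step 1 — factor the characteristic polynomial to read off the algebraic multiplicities:
  χ_A(x) = (x - 1)^3

Step 2 — compute geometric multiplicities via the rank-nullity identity g(λ) = n − rank(A − λI):
  rank(A − (1)·I) = 2, so dim ker(A − (1)·I) = n − 2 = 1

Summary:
  λ = 1: algebraic multiplicity = 3, geometric multiplicity = 1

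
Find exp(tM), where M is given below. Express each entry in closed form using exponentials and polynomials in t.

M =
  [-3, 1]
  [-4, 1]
e^{tM} =
  [-2*t*exp(-t) + exp(-t), t*exp(-t)]
  [-4*t*exp(-t), 2*t*exp(-t) + exp(-t)]

Strategy: write M = P · J · P⁻¹ where J is a Jordan canonical form, so e^{tM} = P · e^{tJ} · P⁻¹, and e^{tJ} can be computed block-by-block.

M has Jordan form
J =
  [-1,  1]
  [ 0, -1]
(up to reordering of blocks).

Per-block formulas:
  For a 2×2 Jordan block J_2(-1): exp(t · J_2(-1)) = e^(-1t)·(I + t·N), where N is the 2×2 nilpotent shift.

After assembling e^{tJ} and conjugating by P, we get:

e^{tM} =
  [-2*t*exp(-t) + exp(-t), t*exp(-t)]
  [-4*t*exp(-t), 2*t*exp(-t) + exp(-t)]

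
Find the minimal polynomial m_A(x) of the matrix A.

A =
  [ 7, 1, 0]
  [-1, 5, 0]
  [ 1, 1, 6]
x^2 - 12*x + 36

The characteristic polynomial is χ_A(x) = (x - 6)^3, so the eigenvalues are known. The minimal polynomial is
  m_A(x) = Π_λ (x − λ)^{k_λ}
where k_λ is the size of the *largest* Jordan block for λ (equivalently, the smallest k with (A − λI)^k v = 0 for every generalised eigenvector v of λ).

  λ = 6: largest Jordan block has size 2, contributing (x − 6)^2

So m_A(x) = (x - 6)^2 = x^2 - 12*x + 36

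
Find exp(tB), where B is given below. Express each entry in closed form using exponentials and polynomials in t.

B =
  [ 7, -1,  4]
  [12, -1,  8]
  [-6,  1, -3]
e^{tB} =
  [6*t*exp(t) + exp(t), -t*exp(t), 4*t*exp(t)]
  [12*t*exp(t), -2*t*exp(t) + exp(t), 8*t*exp(t)]
  [-6*t*exp(t), t*exp(t), -4*t*exp(t) + exp(t)]

Strategy: write B = P · J · P⁻¹ where J is a Jordan canonical form, so e^{tB} = P · e^{tJ} · P⁻¹, and e^{tJ} can be computed block-by-block.

B has Jordan form
J =
  [1, 1, 0]
  [0, 1, 0]
  [0, 0, 1]
(up to reordering of blocks).

Per-block formulas:
  For a 2×2 Jordan block J_2(1): exp(t · J_2(1)) = e^(1t)·(I + t·N), where N is the 2×2 nilpotent shift.
  For a 1×1 block at λ = 1: exp(t · [1]) = [e^(1t)].

After assembling e^{tJ} and conjugating by P, we get:

e^{tB} =
  [6*t*exp(t) + exp(t), -t*exp(t), 4*t*exp(t)]
  [12*t*exp(t), -2*t*exp(t) + exp(t), 8*t*exp(t)]
  [-6*t*exp(t), t*exp(t), -4*t*exp(t) + exp(t)]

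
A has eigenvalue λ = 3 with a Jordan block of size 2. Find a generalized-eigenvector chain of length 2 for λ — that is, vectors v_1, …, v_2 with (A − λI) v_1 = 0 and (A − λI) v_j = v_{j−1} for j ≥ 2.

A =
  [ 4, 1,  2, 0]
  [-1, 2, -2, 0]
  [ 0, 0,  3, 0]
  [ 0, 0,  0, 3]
A Jordan chain for λ = 3 of length 2:
v_1 = (1, -1, 0, 0)ᵀ
v_2 = (1, 0, 0, 0)ᵀ

Let N = A − (3)·I. We want v_2 with N^2 v_2 = 0 but N^1 v_2 ≠ 0; then v_{j-1} := N · v_j for j = 2, …, 2.

Pick v_2 = (1, 0, 0, 0)ᵀ.
Then v_1 = N · v_2 = (1, -1, 0, 0)ᵀ.

Sanity check: (A − (3)·I) v_1 = (0, 0, 0, 0)ᵀ = 0. ✓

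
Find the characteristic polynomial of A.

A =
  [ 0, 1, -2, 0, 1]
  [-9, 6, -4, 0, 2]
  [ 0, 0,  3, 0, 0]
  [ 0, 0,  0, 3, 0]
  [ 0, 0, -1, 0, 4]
x^5 - 16*x^4 + 102*x^3 - 324*x^2 + 513*x - 324

Expanding det(x·I − A) (e.g. by cofactor expansion or by noting that A is similar to its Jordan form J, which has the same characteristic polynomial as A) gives
  χ_A(x) = x^5 - 16*x^4 + 102*x^3 - 324*x^2 + 513*x - 324
which factors as (x - 4)*(x - 3)^4. The eigenvalues (with algebraic multiplicities) are λ = 3 with multiplicity 4, λ = 4 with multiplicity 1.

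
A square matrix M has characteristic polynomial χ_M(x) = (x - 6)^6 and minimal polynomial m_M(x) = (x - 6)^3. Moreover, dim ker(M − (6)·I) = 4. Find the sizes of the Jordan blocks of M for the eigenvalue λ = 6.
Block sizes for λ = 6: [3, 1, 1, 1]

Step 1 — from the characteristic polynomial, algebraic multiplicity of λ = 6 is 6. From dim ker(M − (6)·I) = 4, there are exactly 4 Jordan blocks for λ = 6.
Step 2 — from the minimal polynomial, the factor (x − 6)^3 tells us the largest block for λ = 6 has size 3.
Step 3 — with total size 6, 4 blocks, and largest block 3, the block sizes (in nonincreasing order) are [3, 1, 1, 1].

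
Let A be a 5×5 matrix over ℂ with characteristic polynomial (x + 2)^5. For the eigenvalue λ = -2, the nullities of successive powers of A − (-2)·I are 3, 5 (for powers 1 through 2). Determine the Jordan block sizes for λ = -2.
Block sizes for λ = -2: [2, 2, 1]

From the dimensions of kernels of powers, the number of Jordan blocks of size at least j is d_j − d_{j−1} where d_j = dim ker(N^j) (with d_0 = 0). Computing the differences gives [3, 2].
The number of blocks of size exactly k is (#blocks of size ≥ k) − (#blocks of size ≥ k + 1), so the partition is: 1 block(s) of size 1, 2 block(s) of size 2.
In nonincreasing order the block sizes are [2, 2, 1].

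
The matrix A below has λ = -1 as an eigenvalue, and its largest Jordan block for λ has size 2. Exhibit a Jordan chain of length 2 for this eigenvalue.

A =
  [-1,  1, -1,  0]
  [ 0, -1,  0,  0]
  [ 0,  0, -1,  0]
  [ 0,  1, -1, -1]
A Jordan chain for λ = -1 of length 2:
v_1 = (1, 0, 0, 1)ᵀ
v_2 = (0, 1, 0, 0)ᵀ

Let N = A − (-1)·I. We want v_2 with N^2 v_2 = 0 but N^1 v_2 ≠ 0; then v_{j-1} := N · v_j for j = 2, …, 2.

Pick v_2 = (0, 1, 0, 0)ᵀ.
Then v_1 = N · v_2 = (1, 0, 0, 1)ᵀ.

Sanity check: (A − (-1)·I) v_1 = (0, 0, 0, 0)ᵀ = 0. ✓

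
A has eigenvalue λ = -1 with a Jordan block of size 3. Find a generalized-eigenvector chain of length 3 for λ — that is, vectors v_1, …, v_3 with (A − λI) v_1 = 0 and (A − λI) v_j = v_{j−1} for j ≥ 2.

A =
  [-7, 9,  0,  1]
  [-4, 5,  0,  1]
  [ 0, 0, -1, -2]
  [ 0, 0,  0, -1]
A Jordan chain for λ = -1 of length 3:
v_1 = (3, 2, 0, 0)ᵀ
v_2 = (1, 1, -2, 0)ᵀ
v_3 = (0, 0, 0, 1)ᵀ

Let N = A − (-1)·I. We want v_3 with N^3 v_3 = 0 but N^2 v_3 ≠ 0; then v_{j-1} := N · v_j for j = 3, …, 2.

Pick v_3 = (0, 0, 0, 1)ᵀ.
Then v_2 = N · v_3 = (1, 1, -2, 0)ᵀ.
Then v_1 = N · v_2 = (3, 2, 0, 0)ᵀ.

Sanity check: (A − (-1)·I) v_1 = (0, 0, 0, 0)ᵀ = 0. ✓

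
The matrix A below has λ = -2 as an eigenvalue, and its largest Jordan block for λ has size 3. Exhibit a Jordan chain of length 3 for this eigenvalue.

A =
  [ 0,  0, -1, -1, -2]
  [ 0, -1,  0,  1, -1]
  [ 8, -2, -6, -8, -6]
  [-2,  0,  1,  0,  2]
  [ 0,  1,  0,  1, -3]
A Jordan chain for λ = -2 of length 3:
v_1 = (-2, -2, 0, 0, -2)ᵀ
v_2 = (2, 0, 8, -2, 0)ᵀ
v_3 = (1, 0, 0, 0, 0)ᵀ

Let N = A − (-2)·I. We want v_3 with N^3 v_3 = 0 but N^2 v_3 ≠ 0; then v_{j-1} := N · v_j for j = 3, …, 2.

Pick v_3 = (1, 0, 0, 0, 0)ᵀ.
Then v_2 = N · v_3 = (2, 0, 8, -2, 0)ᵀ.
Then v_1 = N · v_2 = (-2, -2, 0, 0, -2)ᵀ.

Sanity check: (A − (-2)·I) v_1 = (0, 0, 0, 0, 0)ᵀ = 0. ✓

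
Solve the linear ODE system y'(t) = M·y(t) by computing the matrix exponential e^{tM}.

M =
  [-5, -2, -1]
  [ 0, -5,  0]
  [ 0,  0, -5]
e^{tM} =
  [exp(-5*t), -2*t*exp(-5*t), -t*exp(-5*t)]
  [0, exp(-5*t), 0]
  [0, 0, exp(-5*t)]

Strategy: write M = P · J · P⁻¹ where J is a Jordan canonical form, so e^{tM} = P · e^{tJ} · P⁻¹, and e^{tJ} can be computed block-by-block.

M has Jordan form
J =
  [-5,  1,  0]
  [ 0, -5,  0]
  [ 0,  0, -5]
(up to reordering of blocks).

Per-block formulas:
  For a 1×1 block at λ = -5: exp(t · [-5]) = [e^(-5t)].
  For a 2×2 Jordan block J_2(-5): exp(t · J_2(-5)) = e^(-5t)·(I + t·N), where N is the 2×2 nilpotent shift.

After assembling e^{tJ} and conjugating by P, we get:

e^{tM} =
  [exp(-5*t), -2*t*exp(-5*t), -t*exp(-5*t)]
  [0, exp(-5*t), 0]
  [0, 0, exp(-5*t)]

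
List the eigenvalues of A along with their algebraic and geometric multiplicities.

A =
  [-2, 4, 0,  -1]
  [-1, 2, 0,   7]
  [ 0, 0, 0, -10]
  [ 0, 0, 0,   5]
λ = 0: alg = 3, geom = 2; λ = 5: alg = 1, geom = 1

Step 1 — factor the characteristic polynomial to read off the algebraic multiplicities:
  χ_A(x) = x^3*(x - 5)

Step 2 — compute geometric multiplicities via the rank-nullity identity g(λ) = n − rank(A − λI):
  rank(A − (0)·I) = 2, so dim ker(A − (0)·I) = n − 2 = 2
  rank(A − (5)·I) = 3, so dim ker(A − (5)·I) = n − 3 = 1

Summary:
  λ = 0: algebraic multiplicity = 3, geometric multiplicity = 2
  λ = 5: algebraic multiplicity = 1, geometric multiplicity = 1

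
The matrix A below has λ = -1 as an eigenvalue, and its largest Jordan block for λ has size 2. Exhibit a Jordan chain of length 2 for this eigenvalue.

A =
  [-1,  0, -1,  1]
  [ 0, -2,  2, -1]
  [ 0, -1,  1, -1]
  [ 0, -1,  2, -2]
A Jordan chain for λ = -1 of length 2:
v_1 = (0, -1, -1, -1)ᵀ
v_2 = (0, 1, 0, 0)ᵀ

Let N = A − (-1)·I. We want v_2 with N^2 v_2 = 0 but N^1 v_2 ≠ 0; then v_{j-1} := N · v_j for j = 2, …, 2.

Pick v_2 = (0, 1, 0, 0)ᵀ.
Then v_1 = N · v_2 = (0, -1, -1, -1)ᵀ.

Sanity check: (A − (-1)·I) v_1 = (0, 0, 0, 0)ᵀ = 0. ✓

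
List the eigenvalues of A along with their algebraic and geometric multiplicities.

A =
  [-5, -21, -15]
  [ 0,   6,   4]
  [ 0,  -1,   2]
λ = -5: alg = 1, geom = 1; λ = 4: alg = 2, geom = 1

Step 1 — factor the characteristic polynomial to read off the algebraic multiplicities:
  χ_A(x) = (x - 4)^2*(x + 5)

Step 2 — compute geometric multiplicities via the rank-nullity identity g(λ) = n − rank(A − λI):
  rank(A − (-5)·I) = 2, so dim ker(A − (-5)·I) = n − 2 = 1
  rank(A − (4)·I) = 2, so dim ker(A − (4)·I) = n − 2 = 1

Summary:
  λ = -5: algebraic multiplicity = 1, geometric multiplicity = 1
  λ = 4: algebraic multiplicity = 2, geometric multiplicity = 1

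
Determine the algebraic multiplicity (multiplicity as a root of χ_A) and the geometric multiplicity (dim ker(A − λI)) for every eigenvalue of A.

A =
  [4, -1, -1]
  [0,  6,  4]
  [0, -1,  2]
λ = 4: alg = 3, geom = 1

Step 1 — factor the characteristic polynomial to read off the algebraic multiplicities:
  χ_A(x) = (x - 4)^3

Step 2 — compute geometric multiplicities via the rank-nullity identity g(λ) = n − rank(A − λI):
  rank(A − (4)·I) = 2, so dim ker(A − (4)·I) = n − 2 = 1

Summary:
  λ = 4: algebraic multiplicity = 3, geometric multiplicity = 1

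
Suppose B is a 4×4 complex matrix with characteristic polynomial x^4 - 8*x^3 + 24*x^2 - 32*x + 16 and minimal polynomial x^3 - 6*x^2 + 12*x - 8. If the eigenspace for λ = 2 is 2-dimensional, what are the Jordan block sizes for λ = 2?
Block sizes for λ = 2: [3, 1]

Step 1 — from the characteristic polynomial, algebraic multiplicity of λ = 2 is 4. From dim ker(B − (2)·I) = 2, there are exactly 2 Jordan blocks for λ = 2.
Step 2 — from the minimal polynomial, the factor (x − 2)^3 tells us the largest block for λ = 2 has size 3.
Step 3 — with total size 4, 2 blocks, and largest block 3, the block sizes (in nonincreasing order) are [3, 1].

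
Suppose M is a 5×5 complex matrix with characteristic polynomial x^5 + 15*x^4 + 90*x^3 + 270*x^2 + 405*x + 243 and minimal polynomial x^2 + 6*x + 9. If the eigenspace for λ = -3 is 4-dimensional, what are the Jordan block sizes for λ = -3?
Block sizes for λ = -3: [2, 1, 1, 1]

Step 1 — from the characteristic polynomial, algebraic multiplicity of λ = -3 is 5. From dim ker(M − (-3)·I) = 4, there are exactly 4 Jordan blocks for λ = -3.
Step 2 — from the minimal polynomial, the factor (x + 3)^2 tells us the largest block for λ = -3 has size 2.
Step 3 — with total size 5, 4 blocks, and largest block 2, the block sizes (in nonincreasing order) are [2, 1, 1, 1].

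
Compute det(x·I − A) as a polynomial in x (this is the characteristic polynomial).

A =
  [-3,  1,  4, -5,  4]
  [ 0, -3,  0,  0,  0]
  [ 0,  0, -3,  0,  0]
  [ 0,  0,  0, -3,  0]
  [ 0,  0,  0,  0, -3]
x^5 + 15*x^4 + 90*x^3 + 270*x^2 + 405*x + 243

Expanding det(x·I − A) (e.g. by cofactor expansion or by noting that A is similar to its Jordan form J, which has the same characteristic polynomial as A) gives
  χ_A(x) = x^5 + 15*x^4 + 90*x^3 + 270*x^2 + 405*x + 243
which factors as (x + 3)^5. The eigenvalues (with algebraic multiplicities) are λ = -3 with multiplicity 5.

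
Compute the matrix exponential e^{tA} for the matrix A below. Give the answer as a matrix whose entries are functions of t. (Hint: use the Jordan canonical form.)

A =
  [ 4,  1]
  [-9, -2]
e^{tA} =
  [3*t*exp(t) + exp(t), t*exp(t)]
  [-9*t*exp(t), -3*t*exp(t) + exp(t)]

Strategy: write A = P · J · P⁻¹ where J is a Jordan canonical form, so e^{tA} = P · e^{tJ} · P⁻¹, and e^{tJ} can be computed block-by-block.

A has Jordan form
J =
  [1, 1]
  [0, 1]
(up to reordering of blocks).

Per-block formulas:
  For a 2×2 Jordan block J_2(1): exp(t · J_2(1)) = e^(1t)·(I + t·N), where N is the 2×2 nilpotent shift.

After assembling e^{tJ} and conjugating by P, we get:

e^{tA} =
  [3*t*exp(t) + exp(t), t*exp(t)]
  [-9*t*exp(t), -3*t*exp(t) + exp(t)]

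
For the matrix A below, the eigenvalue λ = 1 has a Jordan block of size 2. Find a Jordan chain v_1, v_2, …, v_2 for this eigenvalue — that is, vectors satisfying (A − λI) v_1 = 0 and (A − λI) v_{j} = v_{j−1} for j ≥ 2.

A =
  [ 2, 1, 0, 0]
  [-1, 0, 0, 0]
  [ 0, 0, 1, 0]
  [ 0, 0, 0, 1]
A Jordan chain for λ = 1 of length 2:
v_1 = (1, -1, 0, 0)ᵀ
v_2 = (1, 0, 0, 0)ᵀ

Let N = A − (1)·I. We want v_2 with N^2 v_2 = 0 but N^1 v_2 ≠ 0; then v_{j-1} := N · v_j for j = 2, …, 2.

Pick v_2 = (1, 0, 0, 0)ᵀ.
Then v_1 = N · v_2 = (1, -1, 0, 0)ᵀ.

Sanity check: (A − (1)·I) v_1 = (0, 0, 0, 0)ᵀ = 0. ✓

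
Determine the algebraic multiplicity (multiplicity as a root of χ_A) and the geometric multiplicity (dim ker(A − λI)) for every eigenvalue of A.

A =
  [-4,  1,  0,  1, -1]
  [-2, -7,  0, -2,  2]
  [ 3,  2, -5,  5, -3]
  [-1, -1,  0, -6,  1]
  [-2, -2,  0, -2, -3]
λ = -5: alg = 5, geom = 3

Step 1 — factor the characteristic polynomial to read off the algebraic multiplicities:
  χ_A(x) = (x + 5)^5

Step 2 — compute geometric multiplicities via the rank-nullity identity g(λ) = n − rank(A − λI):
  rank(A − (-5)·I) = 2, so dim ker(A − (-5)·I) = n − 2 = 3

Summary:
  λ = -5: algebraic multiplicity = 5, geometric multiplicity = 3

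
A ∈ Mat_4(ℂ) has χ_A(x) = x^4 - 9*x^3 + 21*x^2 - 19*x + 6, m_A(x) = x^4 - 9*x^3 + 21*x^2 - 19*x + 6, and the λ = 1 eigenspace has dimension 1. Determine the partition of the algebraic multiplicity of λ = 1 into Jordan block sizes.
Block sizes for λ = 1: [3]

Step 1 — from the characteristic polynomial, algebraic multiplicity of λ = 1 is 3. From dim ker(A − (1)·I) = 1, there are exactly 1 Jordan blocks for λ = 1.
Step 2 — from the minimal polynomial, the factor (x − 1)^3 tells us the largest block for λ = 1 has size 3.
Step 3 — with total size 3, 1 blocks, and largest block 3, the block sizes (in nonincreasing order) are [3].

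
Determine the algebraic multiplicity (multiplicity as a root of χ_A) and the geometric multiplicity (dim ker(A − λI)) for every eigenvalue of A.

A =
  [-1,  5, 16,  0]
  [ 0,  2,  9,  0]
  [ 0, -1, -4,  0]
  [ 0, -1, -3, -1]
λ = -1: alg = 4, geom = 2

Step 1 — factor the characteristic polynomial to read off the algebraic multiplicities:
  χ_A(x) = (x + 1)^4

Step 2 — compute geometric multiplicities via the rank-nullity identity g(λ) = n − rank(A − λI):
  rank(A − (-1)·I) = 2, so dim ker(A − (-1)·I) = n − 2 = 2

Summary:
  λ = -1: algebraic multiplicity = 4, geometric multiplicity = 2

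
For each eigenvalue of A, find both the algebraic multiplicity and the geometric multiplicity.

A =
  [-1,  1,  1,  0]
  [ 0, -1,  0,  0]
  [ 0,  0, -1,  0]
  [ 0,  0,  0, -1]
λ = -1: alg = 4, geom = 3

Step 1 — factor the characteristic polynomial to read off the algebraic multiplicities:
  χ_A(x) = (x + 1)^4

Step 2 — compute geometric multiplicities via the rank-nullity identity g(λ) = n − rank(A − λI):
  rank(A − (-1)·I) = 1, so dim ker(A − (-1)·I) = n − 1 = 3

Summary:
  λ = -1: algebraic multiplicity = 4, geometric multiplicity = 3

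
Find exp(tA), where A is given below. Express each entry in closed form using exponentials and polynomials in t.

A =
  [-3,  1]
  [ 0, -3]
e^{tA} =
  [exp(-3*t), t*exp(-3*t)]
  [0, exp(-3*t)]

Strategy: write A = P · J · P⁻¹ where J is a Jordan canonical form, so e^{tA} = P · e^{tJ} · P⁻¹, and e^{tJ} can be computed block-by-block.

A has Jordan form
J =
  [-3,  1]
  [ 0, -3]
(up to reordering of blocks).

Per-block formulas:
  For a 2×2 Jordan block J_2(-3): exp(t · J_2(-3)) = e^(-3t)·(I + t·N), where N is the 2×2 nilpotent shift.

After assembling e^{tJ} and conjugating by P, we get:

e^{tA} =
  [exp(-3*t), t*exp(-3*t)]
  [0, exp(-3*t)]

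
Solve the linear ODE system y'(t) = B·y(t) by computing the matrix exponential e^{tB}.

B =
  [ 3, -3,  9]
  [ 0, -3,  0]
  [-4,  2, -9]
e^{tB} =
  [6*t*exp(-3*t) + exp(-3*t), -3*t*exp(-3*t), 9*t*exp(-3*t)]
  [0, exp(-3*t), 0]
  [-4*t*exp(-3*t), 2*t*exp(-3*t), -6*t*exp(-3*t) + exp(-3*t)]

Strategy: write B = P · J · P⁻¹ where J is a Jordan canonical form, so e^{tB} = P · e^{tJ} · P⁻¹, and e^{tJ} can be computed block-by-block.

B has Jordan form
J =
  [-3,  1,  0]
  [ 0, -3,  0]
  [ 0,  0, -3]
(up to reordering of blocks).

Per-block formulas:
  For a 1×1 block at λ = -3: exp(t · [-3]) = [e^(-3t)].
  For a 2×2 Jordan block J_2(-3): exp(t · J_2(-3)) = e^(-3t)·(I + t·N), where N is the 2×2 nilpotent shift.

After assembling e^{tJ} and conjugating by P, we get:

e^{tB} =
  [6*t*exp(-3*t) + exp(-3*t), -3*t*exp(-3*t), 9*t*exp(-3*t)]
  [0, exp(-3*t), 0]
  [-4*t*exp(-3*t), 2*t*exp(-3*t), -6*t*exp(-3*t) + exp(-3*t)]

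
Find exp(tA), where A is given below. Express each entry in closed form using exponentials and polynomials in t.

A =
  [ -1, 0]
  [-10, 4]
e^{tA} =
  [exp(-t), 0]
  [-2*exp(4*t) + 2*exp(-t), exp(4*t)]

Strategy: write A = P · J · P⁻¹ where J is a Jordan canonical form, so e^{tA} = P · e^{tJ} · P⁻¹, and e^{tJ} can be computed block-by-block.

A has Jordan form
J =
  [-1, 0]
  [ 0, 4]
(up to reordering of blocks).

Per-block formulas:
  For a 1×1 block at λ = 4: exp(t · [4]) = [e^(4t)].
  For a 1×1 block at λ = -1: exp(t · [-1]) = [e^(-1t)].

After assembling e^{tJ} and conjugating by P, we get:

e^{tA} =
  [exp(-t), 0]
  [-2*exp(4*t) + 2*exp(-t), exp(4*t)]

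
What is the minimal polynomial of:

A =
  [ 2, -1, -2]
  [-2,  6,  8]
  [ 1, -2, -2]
x^3 - 6*x^2 + 12*x - 8

The characteristic polynomial is χ_A(x) = (x - 2)^3, so the eigenvalues are known. The minimal polynomial is
  m_A(x) = Π_λ (x − λ)^{k_λ}
where k_λ is the size of the *largest* Jordan block for λ (equivalently, the smallest k with (A − λI)^k v = 0 for every generalised eigenvector v of λ).

  λ = 2: largest Jordan block has size 3, contributing (x − 2)^3

So m_A(x) = (x - 2)^3 = x^3 - 6*x^2 + 12*x - 8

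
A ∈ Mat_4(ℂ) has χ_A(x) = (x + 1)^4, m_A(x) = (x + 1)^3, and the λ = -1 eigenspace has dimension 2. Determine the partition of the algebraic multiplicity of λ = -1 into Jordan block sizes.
Block sizes for λ = -1: [3, 1]

Step 1 — from the characteristic polynomial, algebraic multiplicity of λ = -1 is 4. From dim ker(A − (-1)·I) = 2, there are exactly 2 Jordan blocks for λ = -1.
Step 2 — from the minimal polynomial, the factor (x + 1)^3 tells us the largest block for λ = -1 has size 3.
Step 3 — with total size 4, 2 blocks, and largest block 3, the block sizes (in nonincreasing order) are [3, 1].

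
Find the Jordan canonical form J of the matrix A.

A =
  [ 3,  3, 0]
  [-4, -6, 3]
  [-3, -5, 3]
J_3(0)

The characteristic polynomial is
  det(x·I − A) = x^3

Eigenvalues and multiplicities (the geometric multiplicity of λ is n − rank(A − λI), which equals the number of Jordan blocks for λ):
  λ = 0: algebraic multiplicity = 3, geometric multiplicity = 1

Determining the block sizes for each eigenvalue:
  λ = 0: one block (gm = 1), so the single block has size am = 3 → block sizes [3]

Assembling the blocks gives a Jordan form
J =
  [0, 1, 0]
  [0, 0, 1]
  [0, 0, 0]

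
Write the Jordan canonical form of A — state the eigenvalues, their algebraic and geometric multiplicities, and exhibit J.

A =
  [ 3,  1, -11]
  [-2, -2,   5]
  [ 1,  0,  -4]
J_3(-1)

The characteristic polynomial is
  det(x·I − A) = x^3 + 3*x^2 + 3*x + 1 = (x + 1)^3

Eigenvalues and multiplicities (the geometric multiplicity of λ is n − rank(A − λI), which equals the number of Jordan blocks for λ):
  λ = -1: algebraic multiplicity = 3, geometric multiplicity = 1

Determining the block sizes for each eigenvalue:
  λ = -1: one block (gm = 1), so the single block has size am = 3 → block sizes [3]

Assembling the blocks gives a Jordan form
J =
  [-1,  1,  0]
  [ 0, -1,  1]
  [ 0,  0, -1]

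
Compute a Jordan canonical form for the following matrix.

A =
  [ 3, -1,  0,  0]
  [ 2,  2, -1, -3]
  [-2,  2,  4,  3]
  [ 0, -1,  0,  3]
J_3(3) ⊕ J_1(3)

The characteristic polynomial is
  det(x·I − A) = x^4 - 12*x^3 + 54*x^2 - 108*x + 81 = (x - 3)^4

Eigenvalues and multiplicities (the geometric multiplicity of λ is n − rank(A − λI), which equals the number of Jordan blocks for λ):
  λ = 3: algebraic multiplicity = 4, geometric multiplicity = 2

Determining the block sizes for each eigenvalue:
  λ = 3: with am = 4 and gm = 2, the partition is not yet determined (e.g. several partitions of 4 into 2 parts exist). Let N = A − (3)·I. Computing rank(N^1) = 2, rank(N^2) = 1, rank(N^3) = 0; the number of blocks of size ≥ j is rank(N^{j−1}) − rank(N^j), giving [2, 1, 1]. So we have 1 block(s) of size 3, 1 block(s) of size 1 → block sizes [3, 1]

Assembling the blocks gives a Jordan form
J =
  [3, 1, 0, 0]
  [0, 3, 1, 0]
  [0, 0, 3, 0]
  [0, 0, 0, 3]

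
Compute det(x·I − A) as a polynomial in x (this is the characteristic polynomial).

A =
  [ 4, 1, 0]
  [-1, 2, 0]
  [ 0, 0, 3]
x^3 - 9*x^2 + 27*x - 27

Expanding det(x·I − A) (e.g. by cofactor expansion or by noting that A is similar to its Jordan form J, which has the same characteristic polynomial as A) gives
  χ_A(x) = x^3 - 9*x^2 + 27*x - 27
which factors as (x - 3)^3. The eigenvalues (with algebraic multiplicities) are λ = 3 with multiplicity 3.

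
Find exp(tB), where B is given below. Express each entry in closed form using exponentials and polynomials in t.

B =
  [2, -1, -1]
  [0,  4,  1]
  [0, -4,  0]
e^{tB} =
  [exp(2*t), t^2*exp(2*t) - t*exp(2*t), t^2*exp(2*t)/2 - t*exp(2*t)]
  [0, 2*t*exp(2*t) + exp(2*t), t*exp(2*t)]
  [0, -4*t*exp(2*t), -2*t*exp(2*t) + exp(2*t)]

Strategy: write B = P · J · P⁻¹ where J is a Jordan canonical form, so e^{tB} = P · e^{tJ} · P⁻¹, and e^{tJ} can be computed block-by-block.

B has Jordan form
J =
  [2, 1, 0]
  [0, 2, 1]
  [0, 0, 2]
(up to reordering of blocks).

Per-block formulas:
  For a 3×3 Jordan block J_3(2): exp(t · J_3(2)) = e^(2t)·(I + t·N + (t^2/2)·N^2), where N is the 3×3 nilpotent shift.

After assembling e^{tJ} and conjugating by P, we get:

e^{tB} =
  [exp(2*t), t^2*exp(2*t) - t*exp(2*t), t^2*exp(2*t)/2 - t*exp(2*t)]
  [0, 2*t*exp(2*t) + exp(2*t), t*exp(2*t)]
  [0, -4*t*exp(2*t), -2*t*exp(2*t) + exp(2*t)]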